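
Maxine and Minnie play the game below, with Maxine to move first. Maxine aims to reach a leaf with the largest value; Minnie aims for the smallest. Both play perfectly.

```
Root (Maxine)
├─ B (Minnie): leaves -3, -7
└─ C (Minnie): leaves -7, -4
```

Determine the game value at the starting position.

B (Minnie): min(-3, -7) = -7
C (Minnie): min(-7, -4) = -7
Root (Maxine): max(-7, -7) = -7

-7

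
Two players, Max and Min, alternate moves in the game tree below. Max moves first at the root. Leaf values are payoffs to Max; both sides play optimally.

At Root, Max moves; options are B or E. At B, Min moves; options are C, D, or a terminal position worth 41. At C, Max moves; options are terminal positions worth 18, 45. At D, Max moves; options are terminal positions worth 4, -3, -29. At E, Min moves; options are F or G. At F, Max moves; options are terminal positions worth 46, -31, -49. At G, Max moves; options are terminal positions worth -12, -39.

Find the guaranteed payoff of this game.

4

C (Max): max(18, 45) = 45
D (Max): max(4, -3, -29) = 4
B (Min): min(45, 4, 41) = 4
F (Max): max(46, -31, -49) = 46
G (Max): max(-12, -39) = -12
E (Min): min(46, -12) = -12
Root (Max): max(4, -12) = 4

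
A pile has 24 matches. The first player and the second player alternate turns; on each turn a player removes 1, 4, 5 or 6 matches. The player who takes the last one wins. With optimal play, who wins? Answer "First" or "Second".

Positions where the player to move wins (W) vs loses (L):
i:   0  1  2  3  4  5  6  7  8  9 10 11 12 13 14 15 16 17 18 19 20 21 22 23 24
     L  W  L  W  W  W  W  W  W  L  W  L  W  W  W  W  W  W  L  W  L  W  W  W  W
Position 24 is W, so the first player wins.

First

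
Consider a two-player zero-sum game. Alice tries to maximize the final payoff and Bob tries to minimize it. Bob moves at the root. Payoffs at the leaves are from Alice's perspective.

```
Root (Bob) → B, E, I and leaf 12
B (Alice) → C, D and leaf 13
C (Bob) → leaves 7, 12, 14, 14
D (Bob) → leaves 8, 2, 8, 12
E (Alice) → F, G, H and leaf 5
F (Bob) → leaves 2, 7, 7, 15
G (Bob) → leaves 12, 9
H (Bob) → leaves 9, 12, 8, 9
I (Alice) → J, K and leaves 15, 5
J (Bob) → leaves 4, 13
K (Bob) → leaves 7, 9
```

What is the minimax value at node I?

J: min(4, 13) = 4
K: min(7, 9) = 7
I: max(4, 7, 15, 5) = 15

15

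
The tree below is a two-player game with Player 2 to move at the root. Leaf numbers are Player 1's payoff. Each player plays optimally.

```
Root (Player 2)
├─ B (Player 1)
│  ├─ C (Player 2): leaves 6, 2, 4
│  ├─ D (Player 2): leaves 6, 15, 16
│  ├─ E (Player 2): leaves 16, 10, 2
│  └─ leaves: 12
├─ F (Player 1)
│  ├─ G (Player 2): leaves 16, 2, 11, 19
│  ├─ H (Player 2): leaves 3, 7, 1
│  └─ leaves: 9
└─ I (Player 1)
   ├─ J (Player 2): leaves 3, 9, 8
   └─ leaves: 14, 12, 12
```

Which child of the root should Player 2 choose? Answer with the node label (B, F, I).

F

C (Player 2): min(6, 2, 4) = 2
D (Player 2): min(6, 15, 16) = 6
E (Player 2): min(16, 10, 2) = 2
B (Player 1): max(2, 6, 2, 12) = 12
G (Player 2): min(16, 2, 11, 19) = 2
H (Player 2): min(3, 7, 1) = 1
F (Player 1): max(2, 1, 9) = 9
J (Player 2): min(3, 9, 8) = 3
I (Player 1): max(3, 14, 12, 12) = 14
Root (Player 2): min(12, 9, 14) = 9
Player 2 picks the child with the lowest value: F (value 9).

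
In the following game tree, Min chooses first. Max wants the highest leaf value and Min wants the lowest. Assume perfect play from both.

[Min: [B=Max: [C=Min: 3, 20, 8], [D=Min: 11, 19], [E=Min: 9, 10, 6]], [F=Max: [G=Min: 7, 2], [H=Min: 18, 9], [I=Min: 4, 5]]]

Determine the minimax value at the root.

C (Min): min(3, 20, 8) = 3
D (Min): min(11, 19) = 11
E (Min): min(9, 10, 6) = 6
B (Max): max(3, 11, 6) = 11
G (Min): min(7, 2) = 2
H (Min): min(18, 9) = 9
I (Min): min(4, 5) = 4
F (Max): max(2, 9, 4) = 9
Root (Min): min(11, 9) = 9

9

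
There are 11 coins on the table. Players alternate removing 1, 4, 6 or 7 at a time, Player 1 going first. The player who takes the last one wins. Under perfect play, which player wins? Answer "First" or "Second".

Positions where the player to move wins (W) vs loses (L):
i:   0  1  2  3  4  5  6  7  8  9 10 11
     L  W  L  W  W  L  W  W  W  W  L  W
Position 11 is W, so the first player wins.

First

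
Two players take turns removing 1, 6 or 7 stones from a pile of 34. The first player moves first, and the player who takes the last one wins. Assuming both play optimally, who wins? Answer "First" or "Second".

First

Compute winning (W) and losing (L) positions by backward induction:
i:   0  1  2  3  4  5  6  7  8  9 10 11 12 13 14 15 16 17 18 19 20 21 22 23 24 25 26 27 28 29 30 31 32 33 34
     L  W  L  W  L  W  W  W  W  W  W  W  L  W  L  W  L  W  W  W  W  W  W  W  L  W  L  W  L  W  W  W  W  W  W
Position 34 is W, so the first player wins.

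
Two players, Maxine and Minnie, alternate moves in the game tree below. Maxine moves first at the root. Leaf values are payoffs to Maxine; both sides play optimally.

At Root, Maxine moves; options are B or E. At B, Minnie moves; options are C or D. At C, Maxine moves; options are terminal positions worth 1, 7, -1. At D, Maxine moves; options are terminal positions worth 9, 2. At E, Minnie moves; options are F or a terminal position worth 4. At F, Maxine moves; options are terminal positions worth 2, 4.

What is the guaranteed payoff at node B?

C: max(1, 7, -1) = 7
D: max(9, 2) = 9
B: min(7, 9) = 7

7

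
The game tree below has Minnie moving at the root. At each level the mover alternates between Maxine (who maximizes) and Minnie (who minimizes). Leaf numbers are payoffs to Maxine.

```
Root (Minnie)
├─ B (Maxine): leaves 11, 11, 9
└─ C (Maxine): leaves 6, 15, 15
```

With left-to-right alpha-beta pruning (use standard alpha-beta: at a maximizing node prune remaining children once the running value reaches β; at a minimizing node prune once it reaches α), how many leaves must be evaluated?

5

B [α=-∞,β=+∞]: v=11
C [α=-∞,β=11]: v=15 after child 2 ≥ β → β-cutoff, skip 1
Root [α=-∞,β=+∞]: v=11
Leaves evaluated: 5 of 6.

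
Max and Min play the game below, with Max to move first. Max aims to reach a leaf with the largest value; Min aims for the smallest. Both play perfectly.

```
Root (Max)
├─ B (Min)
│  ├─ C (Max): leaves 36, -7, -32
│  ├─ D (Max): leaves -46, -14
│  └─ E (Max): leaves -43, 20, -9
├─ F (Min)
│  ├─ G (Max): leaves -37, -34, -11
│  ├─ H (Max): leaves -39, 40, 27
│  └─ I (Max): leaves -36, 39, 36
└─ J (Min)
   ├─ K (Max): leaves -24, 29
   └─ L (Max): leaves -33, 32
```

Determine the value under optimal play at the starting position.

29

C (Max): max(36, -7, -32) = 36
D (Max): max(-46, -14) = -14
E (Max): max(-43, 20, -9) = 20
B (Min): min(36, -14, 20) = -14
G (Max): max(-37, -34, -11) = -11
H (Max): max(-39, 40, 27) = 40
I (Max): max(-36, 39, 36) = 39
F (Min): min(-11, 40, 39) = -11
K (Max): max(-24, 29) = 29
L (Max): max(-33, 32) = 32
J (Min): min(29, 32) = 29
Root (Max): max(-14, -11, 29) = 29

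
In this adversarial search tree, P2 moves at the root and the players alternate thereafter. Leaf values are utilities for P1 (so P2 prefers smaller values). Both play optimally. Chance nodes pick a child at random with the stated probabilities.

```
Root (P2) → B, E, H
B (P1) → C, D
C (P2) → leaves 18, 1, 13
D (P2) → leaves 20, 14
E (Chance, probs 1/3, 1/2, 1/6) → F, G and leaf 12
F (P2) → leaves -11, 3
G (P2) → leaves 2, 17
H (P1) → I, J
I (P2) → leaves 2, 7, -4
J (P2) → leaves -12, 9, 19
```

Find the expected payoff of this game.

-4

C (P2): min(18, 1, 13) = 1
D (P2): min(20, 14) = 14
B (P1): max(1, 14) = 14
F (P2): min(-11, 3) = -11
G (P2): min(2, 17) = 2
E (Chance): 1/3·-11 + 1/2·2 + 1/6·12 = -0.67
I (P2): min(2, 7, -4) = -4
J (P2): min(-12, 9, 19) = -12
H (P1): max(-4, -12) = -4
Root (P2): min(14, -0.67, -4) = -4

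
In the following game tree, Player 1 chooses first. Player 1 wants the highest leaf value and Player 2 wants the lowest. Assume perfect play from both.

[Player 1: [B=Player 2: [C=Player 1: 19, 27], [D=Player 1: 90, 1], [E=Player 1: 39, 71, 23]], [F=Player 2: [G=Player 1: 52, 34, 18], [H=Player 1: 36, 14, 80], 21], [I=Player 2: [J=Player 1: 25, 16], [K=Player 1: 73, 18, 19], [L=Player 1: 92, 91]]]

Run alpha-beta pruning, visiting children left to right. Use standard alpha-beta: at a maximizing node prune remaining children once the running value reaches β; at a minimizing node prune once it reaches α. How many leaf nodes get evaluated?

C [α=-∞,β=+∞]: v=27
D [α=-∞,β=27]: v=90 after child 1 ≥ β → β-cutoff, skip 1
E [α=-∞,β=27]: v=39 after child 1 ≥ β → β-cutoff, skip 2
B [α=-∞,β=+∞]: v=27
G [α=27,β=+∞]: v=52
H [α=27,β=52]: v=80
F [α=27,β=+∞]: v=21
J [α=27,β=+∞]: v=25
I [α=27,β=+∞]: v=25 after child 1 ≤ α → α-cutoff, skip 2
Root [α=-∞,β=+∞]: v=27
Leaves evaluated: 13 of 21.

13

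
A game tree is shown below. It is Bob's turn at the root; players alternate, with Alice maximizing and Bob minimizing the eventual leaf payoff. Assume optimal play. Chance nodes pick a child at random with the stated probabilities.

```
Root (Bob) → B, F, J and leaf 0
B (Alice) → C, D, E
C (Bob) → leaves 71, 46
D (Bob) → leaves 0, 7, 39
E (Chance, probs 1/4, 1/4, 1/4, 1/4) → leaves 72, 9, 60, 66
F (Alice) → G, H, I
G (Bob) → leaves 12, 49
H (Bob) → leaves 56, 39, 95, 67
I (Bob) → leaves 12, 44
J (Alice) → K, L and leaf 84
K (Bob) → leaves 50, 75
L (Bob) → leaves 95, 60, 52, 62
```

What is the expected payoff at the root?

C (Bob): min(71, 46) = 46
D (Bob): min(0, 7, 39) = 0
E (Chance): 1/4·72 + 1/4·9 + 1/4·60 + 1/4·66 = 51.75
B (Alice): max(46, 0, 51.75) = 51.75
G (Bob): min(12, 49) = 12
H (Bob): min(56, 39, 95, 67) = 39
I (Bob): min(12, 44) = 12
F (Alice): max(12, 39, 12) = 39
K (Bob): min(50, 75) = 50
L (Bob): min(95, 60, 52, 62) = 52
J (Alice): max(50, 52, 84) = 84
Root (Bob): min(51.75, 39, 84, 0) = 0

0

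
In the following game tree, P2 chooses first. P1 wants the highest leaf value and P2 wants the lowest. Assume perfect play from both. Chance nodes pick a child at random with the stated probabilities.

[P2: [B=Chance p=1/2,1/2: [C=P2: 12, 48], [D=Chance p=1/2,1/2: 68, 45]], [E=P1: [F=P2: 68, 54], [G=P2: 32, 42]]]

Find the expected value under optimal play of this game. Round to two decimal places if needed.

C (P2): min(12, 48) = 12
D (Chance): 1/2·68 + 1/2·45 = 56.5
B (Chance): 1/2·12 + 1/2·56.5 = 34.25
F (P2): min(68, 54) = 54
G (P2): min(32, 42) = 32
E (P1): max(54, 32) = 54
Root (P2): min(34.25, 54) = 34.25

34.25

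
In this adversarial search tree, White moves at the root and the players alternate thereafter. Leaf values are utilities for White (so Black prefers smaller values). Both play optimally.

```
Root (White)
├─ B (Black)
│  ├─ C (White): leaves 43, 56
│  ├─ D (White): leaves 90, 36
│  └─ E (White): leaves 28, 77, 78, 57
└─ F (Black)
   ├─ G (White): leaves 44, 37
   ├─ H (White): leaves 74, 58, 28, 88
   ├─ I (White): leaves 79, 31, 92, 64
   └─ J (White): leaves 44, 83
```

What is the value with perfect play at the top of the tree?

56

C (White): max(43, 56) = 56
D (White): max(90, 36) = 90
E (White): max(28, 77, 78, 57) = 78
B (Black): min(56, 90, 78) = 56
G (White): max(44, 37) = 44
H (White): max(74, 58, 28, 88) = 88
I (White): max(79, 31, 92, 64) = 92
J (White): max(44, 83) = 83
F (Black): min(44, 88, 92, 83) = 44
Root (White): max(56, 44) = 56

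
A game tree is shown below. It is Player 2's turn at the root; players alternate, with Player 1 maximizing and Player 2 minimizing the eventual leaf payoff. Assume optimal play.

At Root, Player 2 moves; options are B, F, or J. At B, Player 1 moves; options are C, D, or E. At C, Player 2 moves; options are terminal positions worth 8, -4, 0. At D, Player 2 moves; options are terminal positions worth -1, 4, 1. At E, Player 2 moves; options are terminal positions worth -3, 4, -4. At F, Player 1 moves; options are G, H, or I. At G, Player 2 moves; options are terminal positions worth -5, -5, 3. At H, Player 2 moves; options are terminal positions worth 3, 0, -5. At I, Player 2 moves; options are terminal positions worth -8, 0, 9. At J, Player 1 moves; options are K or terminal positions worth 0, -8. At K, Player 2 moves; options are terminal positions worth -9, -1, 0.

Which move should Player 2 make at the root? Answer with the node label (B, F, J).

C (Player 2): min(8, -4, 0) = -4
D (Player 2): min(-1, 4, 1) = -1
E (Player 2): min(-3, 4, -4) = -4
B (Player 1): max(-4, -1, -4) = -1
G (Player 2): min(-5, -5, 3) = -5
H (Player 2): min(3, 0, -5) = -5
I (Player 2): min(-8, 0, 9) = -8
F (Player 1): max(-5, -5, -8) = -5
K (Player 2): min(-9, -1, 0) = -9
J (Player 1): max(-9, 0, -8) = 0
Root (Player 2): min(-1, -5, 0) = -5
Player 2 picks the child with the lowest value: F (value -5).

F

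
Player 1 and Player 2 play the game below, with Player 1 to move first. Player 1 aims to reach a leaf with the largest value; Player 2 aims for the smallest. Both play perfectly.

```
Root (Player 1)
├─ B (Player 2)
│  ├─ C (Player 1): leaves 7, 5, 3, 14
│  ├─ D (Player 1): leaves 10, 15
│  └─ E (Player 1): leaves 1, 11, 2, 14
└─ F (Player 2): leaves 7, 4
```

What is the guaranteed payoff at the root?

C (Player 1): max(7, 5, 3, 14) = 14
D (Player 1): max(10, 15) = 15
E (Player 1): max(1, 11, 2, 14) = 14
B (Player 2): min(14, 15, 14) = 14
F (Player 2): min(7, 4) = 4
Root (Player 1): max(14, 4) = 14

14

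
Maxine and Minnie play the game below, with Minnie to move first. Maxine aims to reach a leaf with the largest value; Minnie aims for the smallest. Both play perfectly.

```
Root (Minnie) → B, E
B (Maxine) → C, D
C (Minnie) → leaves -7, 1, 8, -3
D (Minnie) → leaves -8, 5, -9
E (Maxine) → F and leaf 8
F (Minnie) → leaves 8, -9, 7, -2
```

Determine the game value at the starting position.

C (Minnie): min(-7, 1, 8, -3) = -7
D (Minnie): min(-8, 5, -9) = -9
B (Maxine): max(-7, -9) = -7
F (Minnie): min(8, -9, 7, -2) = -9
E (Maxine): max(-9, 8) = 8
Root (Minnie): min(-7, 8) = -7

-7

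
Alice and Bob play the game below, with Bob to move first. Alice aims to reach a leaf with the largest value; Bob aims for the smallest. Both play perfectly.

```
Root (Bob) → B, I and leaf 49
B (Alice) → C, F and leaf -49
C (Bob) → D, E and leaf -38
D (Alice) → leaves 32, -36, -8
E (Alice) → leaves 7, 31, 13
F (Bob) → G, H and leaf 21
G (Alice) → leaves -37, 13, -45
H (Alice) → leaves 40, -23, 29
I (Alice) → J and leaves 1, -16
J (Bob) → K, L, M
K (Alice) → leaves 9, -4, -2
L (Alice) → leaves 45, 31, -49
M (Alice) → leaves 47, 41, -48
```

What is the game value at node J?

9

K: max(9, -4, -2) = 9
L: max(45, 31, -49) = 45
M: max(47, 41, -48) = 47
J: min(9, 45, 47) = 9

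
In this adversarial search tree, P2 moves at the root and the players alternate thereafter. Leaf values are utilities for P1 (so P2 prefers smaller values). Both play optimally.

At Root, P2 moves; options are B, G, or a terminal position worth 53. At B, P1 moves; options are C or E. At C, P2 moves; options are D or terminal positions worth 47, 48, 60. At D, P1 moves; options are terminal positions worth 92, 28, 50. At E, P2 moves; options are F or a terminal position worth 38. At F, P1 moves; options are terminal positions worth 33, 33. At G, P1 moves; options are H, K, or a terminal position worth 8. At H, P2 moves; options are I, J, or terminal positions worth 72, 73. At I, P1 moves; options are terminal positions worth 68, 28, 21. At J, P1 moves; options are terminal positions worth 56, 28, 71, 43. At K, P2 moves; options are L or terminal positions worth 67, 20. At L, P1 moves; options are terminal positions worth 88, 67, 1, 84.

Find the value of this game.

47

D (P1): max(92, 28, 50) = 92
C (P2): min(92, 47, 48, 60) = 47
F (P1): max(33, 33) = 33
E (P2): min(33, 38) = 33
B (P1): max(47, 33) = 47
I (P1): max(68, 28, 21) = 68
J (P1): max(56, 28, 71, 43) = 71
H (P2): min(68, 71, 72, 73) = 68
L (P1): max(88, 67, 1, 84) = 88
K (P2): min(88, 67, 20) = 20
G (P1): max(68, 20, 8) = 68
Root (P2): min(47, 68, 53) = 47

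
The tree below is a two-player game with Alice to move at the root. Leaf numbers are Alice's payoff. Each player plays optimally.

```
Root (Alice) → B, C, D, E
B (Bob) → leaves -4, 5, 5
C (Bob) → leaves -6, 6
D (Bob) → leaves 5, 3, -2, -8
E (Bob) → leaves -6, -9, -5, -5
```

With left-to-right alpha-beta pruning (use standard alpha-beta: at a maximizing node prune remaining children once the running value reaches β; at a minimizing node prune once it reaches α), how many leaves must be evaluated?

B [α=-∞,β=+∞]: v=-4
C [α=-4,β=+∞]: v=-6 after child 1 ≤ α → α-cutoff, skip 1
D [α=-4,β=+∞]: v=-8
E [α=-4,β=+∞]: v=-6 after child 1 ≤ α → α-cutoff, skip 3
Root [α=-∞,β=+∞]: v=-4
Leaves evaluated: 9 of 13.

9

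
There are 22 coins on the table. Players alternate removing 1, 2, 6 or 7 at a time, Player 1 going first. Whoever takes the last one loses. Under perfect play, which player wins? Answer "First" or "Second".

Positions where the player to move wins (W) vs loses (L):
i:   0  1  2  3  4  5  6  7  8  9 10 11 12 13 14 15 16 17 18 19 20 21 22
     W  L  W  W  L  W  W  W  W  L  W  W  L  W  W  W  W  L  W  W  L  W  W
Position 22 is W, so the first player wins.

First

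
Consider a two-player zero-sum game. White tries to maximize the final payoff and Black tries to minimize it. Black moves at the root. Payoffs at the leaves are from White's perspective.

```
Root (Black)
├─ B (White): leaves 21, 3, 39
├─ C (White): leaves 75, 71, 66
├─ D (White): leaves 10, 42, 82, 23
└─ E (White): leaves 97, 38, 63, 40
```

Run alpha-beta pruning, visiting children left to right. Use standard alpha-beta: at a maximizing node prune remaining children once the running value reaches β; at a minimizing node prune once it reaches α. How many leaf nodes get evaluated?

B [α=-∞,β=+∞]: v=39
C [α=-∞,β=39]: v=75 after child 1 ≥ β → β-cutoff, skip 2
D [α=-∞,β=39]: v=42 after child 2 ≥ β → β-cutoff, skip 2
E [α=-∞,β=39]: v=97 after child 1 ≥ β → β-cutoff, skip 3
Root [α=-∞,β=+∞]: v=39
Leaves evaluated: 7 of 14.

7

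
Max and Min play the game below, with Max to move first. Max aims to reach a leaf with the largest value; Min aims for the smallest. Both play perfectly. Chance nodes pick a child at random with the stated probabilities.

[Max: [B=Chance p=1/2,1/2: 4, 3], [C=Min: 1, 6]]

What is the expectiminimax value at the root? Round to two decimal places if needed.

3.5

B (Chance): 1/2·4 + 1/2·3 = 3.5
C (Min): min(1, 6) = 1
Root (Max): max(3.5, 1) = 3.5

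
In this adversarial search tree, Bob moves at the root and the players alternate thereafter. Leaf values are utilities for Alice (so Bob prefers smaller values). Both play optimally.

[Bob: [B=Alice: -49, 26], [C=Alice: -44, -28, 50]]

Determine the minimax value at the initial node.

26

B (Alice): max(-49, 26) = 26
C (Alice): max(-44, -28, 50) = 50
Root (Bob): min(26, 50) = 26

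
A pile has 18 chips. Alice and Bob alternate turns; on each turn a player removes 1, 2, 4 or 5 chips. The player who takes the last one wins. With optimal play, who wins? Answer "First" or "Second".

Mark each pile size as W (mover wins) or L (mover loses):
i:   0  1  2  3  4  5  6  7  8  9 10 11 12 13 14 15 16 17 18
     L  W  W  L  W  W  L  W  W  L  W  W  L  W  W  L  W  W  L
Position 18 is L, so the second player wins.

Second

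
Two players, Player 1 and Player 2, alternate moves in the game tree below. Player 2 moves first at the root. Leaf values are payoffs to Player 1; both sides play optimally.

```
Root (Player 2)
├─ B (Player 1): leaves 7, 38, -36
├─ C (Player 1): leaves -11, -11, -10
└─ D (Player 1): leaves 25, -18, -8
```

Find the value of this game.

B (Player 1): max(7, 38, -36) = 38
C (Player 1): max(-11, -11, -10) = -10
D (Player 1): max(25, -18, -8) = 25
Root (Player 2): min(38, -10, 25) = -10

-10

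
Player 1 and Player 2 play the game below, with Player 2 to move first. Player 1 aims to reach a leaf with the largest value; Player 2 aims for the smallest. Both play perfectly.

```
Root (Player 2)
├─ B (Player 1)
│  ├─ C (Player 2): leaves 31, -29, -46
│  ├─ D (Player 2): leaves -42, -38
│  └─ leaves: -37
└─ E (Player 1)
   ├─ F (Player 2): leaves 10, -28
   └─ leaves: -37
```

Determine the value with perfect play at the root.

-37

C (Player 2): min(31, -29, -46) = -46
D (Player 2): min(-42, -38) = -42
B (Player 1): max(-46, -42, -37) = -37
F (Player 2): min(10, -28) = -28
E (Player 1): max(-28, -37) = -28
Root (Player 2): min(-37, -28) = -37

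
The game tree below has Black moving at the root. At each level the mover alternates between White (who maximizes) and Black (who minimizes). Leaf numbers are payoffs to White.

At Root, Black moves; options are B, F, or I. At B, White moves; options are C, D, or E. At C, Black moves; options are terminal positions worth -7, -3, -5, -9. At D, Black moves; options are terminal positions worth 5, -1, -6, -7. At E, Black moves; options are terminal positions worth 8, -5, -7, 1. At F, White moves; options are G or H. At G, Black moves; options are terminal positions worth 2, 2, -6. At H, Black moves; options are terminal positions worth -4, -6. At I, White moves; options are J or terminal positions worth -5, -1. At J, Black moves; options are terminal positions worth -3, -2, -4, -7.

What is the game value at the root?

C (Black): min(-7, -3, -5, -9) = -9
D (Black): min(5, -1, -6, -7) = -7
E (Black): min(8, -5, -7, 1) = -7
B (White): max(-9, -7, -7) = -7
G (Black): min(2, 2, -6) = -6
H (Black): min(-4, -6) = -6
F (White): max(-6, -6) = -6
J (Black): min(-3, -2, -4, -7) = -7
I (White): max(-7, -5, -1) = -1
Root (Black): min(-7, -6, -1) = -7

-7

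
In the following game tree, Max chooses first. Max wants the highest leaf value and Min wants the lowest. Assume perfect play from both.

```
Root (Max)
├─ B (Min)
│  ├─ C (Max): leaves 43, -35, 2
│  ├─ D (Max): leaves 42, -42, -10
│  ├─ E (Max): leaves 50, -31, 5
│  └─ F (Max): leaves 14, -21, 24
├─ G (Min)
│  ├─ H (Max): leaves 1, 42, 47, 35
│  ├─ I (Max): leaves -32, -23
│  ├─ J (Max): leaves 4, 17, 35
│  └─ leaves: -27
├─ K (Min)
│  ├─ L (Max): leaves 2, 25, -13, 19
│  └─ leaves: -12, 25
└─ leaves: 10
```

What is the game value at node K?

-12

L: max(2, 25, -13, 19) = 25
K: min(25, -12, 25) = -12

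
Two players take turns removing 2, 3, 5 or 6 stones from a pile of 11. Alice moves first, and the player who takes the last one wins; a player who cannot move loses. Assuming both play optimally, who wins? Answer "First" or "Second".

First

Compute winning (W) and losing (L) positions by backward induction:
i:   0  1  2  3  4  5  6  7  8  9 10 11
     L  L  W  W  W  W  W  W  L  L  W  W
Position 11 is W, so the first player wins.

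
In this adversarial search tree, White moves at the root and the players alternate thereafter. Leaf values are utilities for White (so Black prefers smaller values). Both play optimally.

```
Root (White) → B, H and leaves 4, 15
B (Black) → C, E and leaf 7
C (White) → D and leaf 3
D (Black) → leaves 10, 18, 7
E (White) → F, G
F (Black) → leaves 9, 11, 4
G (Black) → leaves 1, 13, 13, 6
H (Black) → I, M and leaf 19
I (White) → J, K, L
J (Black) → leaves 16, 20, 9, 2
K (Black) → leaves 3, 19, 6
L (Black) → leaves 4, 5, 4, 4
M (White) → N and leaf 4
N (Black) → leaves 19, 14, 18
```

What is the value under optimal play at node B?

D: min(10, 18, 7) = 7
C: max(7, 3) = 7
F: min(9, 11, 4) = 4
G: min(1, 13, 13, 6) = 1
E: max(4, 1) = 4
B: min(7, 4, 7) = 4

4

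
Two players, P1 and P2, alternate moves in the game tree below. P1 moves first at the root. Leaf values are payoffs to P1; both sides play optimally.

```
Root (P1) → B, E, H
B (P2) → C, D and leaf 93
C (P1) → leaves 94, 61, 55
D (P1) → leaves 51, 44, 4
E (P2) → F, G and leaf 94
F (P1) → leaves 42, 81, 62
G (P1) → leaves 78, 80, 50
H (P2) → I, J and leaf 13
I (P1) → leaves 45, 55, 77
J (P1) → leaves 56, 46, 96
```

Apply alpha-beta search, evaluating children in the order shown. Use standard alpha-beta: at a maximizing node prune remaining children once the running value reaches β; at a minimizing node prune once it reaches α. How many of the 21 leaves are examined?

C [α=-∞,β=+∞]: v=94
D [α=-∞,β=94]: v=51
B [α=-∞,β=+∞]: v=51
F [α=51,β=+∞]: v=81
G [α=51,β=81]: v=80
E [α=51,β=+∞]: v=80
I [α=80,β=+∞]: v=77
H [α=80,β=+∞]: v=77 after child 1 ≤ α → α-cutoff, skip 2
Root [α=-∞,β=+∞]: v=80
Leaves evaluated: 17 of 21.

17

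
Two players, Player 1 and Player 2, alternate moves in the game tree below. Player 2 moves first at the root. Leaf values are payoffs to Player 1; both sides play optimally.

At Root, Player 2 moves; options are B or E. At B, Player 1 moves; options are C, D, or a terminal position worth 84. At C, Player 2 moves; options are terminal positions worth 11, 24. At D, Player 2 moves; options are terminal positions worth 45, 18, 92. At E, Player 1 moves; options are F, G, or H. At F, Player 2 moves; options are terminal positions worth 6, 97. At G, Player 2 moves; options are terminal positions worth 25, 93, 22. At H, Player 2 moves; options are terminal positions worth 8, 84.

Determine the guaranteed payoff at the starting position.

C (Player 2): min(11, 24) = 11
D (Player 2): min(45, 18, 92) = 18
B (Player 1): max(11, 18, 84) = 84
F (Player 2): min(6, 97) = 6
G (Player 2): min(25, 93, 22) = 22
H (Player 2): min(8, 84) = 8
E (Player 1): max(6, 22, 8) = 22
Root (Player 2): min(84, 22) = 22

22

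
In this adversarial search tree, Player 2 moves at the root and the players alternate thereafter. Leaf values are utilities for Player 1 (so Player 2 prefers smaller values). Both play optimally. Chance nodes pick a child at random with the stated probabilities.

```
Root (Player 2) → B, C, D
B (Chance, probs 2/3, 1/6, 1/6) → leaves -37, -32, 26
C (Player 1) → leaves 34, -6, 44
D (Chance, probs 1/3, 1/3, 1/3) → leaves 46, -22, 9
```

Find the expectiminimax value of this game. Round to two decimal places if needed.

B (Chance): 2/3·-37 + 1/6·-32 + 1/6·26 = -25.67
C (Player 1): max(34, -6, 44) = 44
D (Chance): 1/3·46 + 1/3·-22 + 1/3·9 = 11
Root (Player 2): min(-25.67, 44, 11) = -25.67

-25.67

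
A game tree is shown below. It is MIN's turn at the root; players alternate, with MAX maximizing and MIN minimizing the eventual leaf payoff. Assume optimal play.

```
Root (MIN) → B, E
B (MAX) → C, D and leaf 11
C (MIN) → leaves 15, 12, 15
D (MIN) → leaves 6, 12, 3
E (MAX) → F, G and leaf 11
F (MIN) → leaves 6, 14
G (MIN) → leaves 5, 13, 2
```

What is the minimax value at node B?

C: min(15, 12, 15) = 12
D: min(6, 12, 3) = 3
B: max(12, 3, 11) = 12

12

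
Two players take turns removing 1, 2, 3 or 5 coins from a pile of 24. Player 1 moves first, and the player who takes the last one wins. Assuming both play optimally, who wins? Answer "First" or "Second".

Second

i:   0  1  2  3  4  5  6  7  8  9 10 11 12 13 14 15 16 17 18 19 20 21 22 23 24
     L  W  W  W  L  W  W  W  L  W  W  W  L  W  W  W  L  W  W  W  L  W  W  W  L
Position 24 is L, so the second player wins.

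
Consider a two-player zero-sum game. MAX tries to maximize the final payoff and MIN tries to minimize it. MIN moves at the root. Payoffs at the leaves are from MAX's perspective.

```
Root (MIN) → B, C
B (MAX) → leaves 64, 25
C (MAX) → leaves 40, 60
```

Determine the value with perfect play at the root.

B (MAX): max(64, 25) = 64
C (MAX): max(40, 60) = 60
Root (MIN): min(64, 60) = 60

60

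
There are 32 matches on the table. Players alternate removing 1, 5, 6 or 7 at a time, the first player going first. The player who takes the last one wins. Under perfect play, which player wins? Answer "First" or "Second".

First

Mark each pile size as W (mover wins) or L (mover loses):
i:   0  1  2  3  4  5  6  7  8  9 10 11 12 13 14 15 16 17 18 19 20 21 22 23 24 25 26 27 28 29 30 31 32
     L  W  L  W  L  W  W  W  W  W  W  W  L  W  L  W  L  W  W  W  W  W  W  W  L  W  L  W  L  W  W  W  W
Position 32 is W, so the first player wins.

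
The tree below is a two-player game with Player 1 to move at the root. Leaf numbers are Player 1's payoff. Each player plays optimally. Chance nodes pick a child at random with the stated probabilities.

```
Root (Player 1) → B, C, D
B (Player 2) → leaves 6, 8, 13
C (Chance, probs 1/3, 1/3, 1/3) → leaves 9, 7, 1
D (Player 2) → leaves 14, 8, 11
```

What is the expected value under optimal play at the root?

B (Player 2): min(6, 8, 13) = 6
C (Chance): 1/3·9 + 1/3·7 + 1/3·1 = 5.67
D (Player 2): min(14, 8, 11) = 8
Root (Player 1): max(6, 5.67, 8) = 8

8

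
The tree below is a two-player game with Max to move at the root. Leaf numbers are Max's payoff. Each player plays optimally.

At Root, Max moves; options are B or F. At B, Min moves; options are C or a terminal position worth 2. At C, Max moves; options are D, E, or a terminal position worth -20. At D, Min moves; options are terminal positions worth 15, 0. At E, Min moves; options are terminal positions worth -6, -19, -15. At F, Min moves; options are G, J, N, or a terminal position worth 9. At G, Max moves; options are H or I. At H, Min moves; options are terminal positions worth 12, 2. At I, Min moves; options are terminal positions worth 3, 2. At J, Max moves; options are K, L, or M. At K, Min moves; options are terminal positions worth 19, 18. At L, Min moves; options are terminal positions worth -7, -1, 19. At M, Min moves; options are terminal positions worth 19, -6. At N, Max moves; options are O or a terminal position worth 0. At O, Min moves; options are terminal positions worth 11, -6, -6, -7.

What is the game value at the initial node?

0

D (Min): min(15, 0) = 0
E (Min): min(-6, -19, -15) = -19
C (Max): max(0, -19, -20) = 0
B (Min): min(0, 2) = 0
H (Min): min(12, 2) = 2
I (Min): min(3, 2) = 2
G (Max): max(2, 2) = 2
K (Min): min(19, 18) = 18
L (Min): min(-7, -1, 19) = -7
M (Min): min(19, -6) = -6
J (Max): max(18, -7, -6) = 18
O (Min): min(11, -6, -6, -7) = -7
N (Max): max(-7, 0) = 0
F (Min): min(2, 18, 0, 9) = 0
Root (Max): max(0, 0) = 0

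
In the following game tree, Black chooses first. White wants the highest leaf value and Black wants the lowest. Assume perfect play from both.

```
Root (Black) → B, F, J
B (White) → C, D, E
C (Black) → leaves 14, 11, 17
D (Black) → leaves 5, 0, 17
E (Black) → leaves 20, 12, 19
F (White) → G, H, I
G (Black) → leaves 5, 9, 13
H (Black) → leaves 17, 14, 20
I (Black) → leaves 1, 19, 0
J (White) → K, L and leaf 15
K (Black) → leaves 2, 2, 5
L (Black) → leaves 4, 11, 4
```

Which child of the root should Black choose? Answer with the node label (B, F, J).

C (Black): min(14, 11, 17) = 11
D (Black): min(5, 0, 17) = 0
E (Black): min(20, 12, 19) = 12
B (White): max(11, 0, 12) = 12
G (Black): min(5, 9, 13) = 5
H (Black): min(17, 14, 20) = 14
I (Black): min(1, 19, 0) = 0
F (White): max(5, 14, 0) = 14
K (Black): min(2, 2, 5) = 2
L (Black): min(4, 11, 4) = 4
J (White): max(2, 4, 15) = 15
Root (Black): min(12, 14, 15) = 12
Black picks the child with the lowest value: B (value 12).

B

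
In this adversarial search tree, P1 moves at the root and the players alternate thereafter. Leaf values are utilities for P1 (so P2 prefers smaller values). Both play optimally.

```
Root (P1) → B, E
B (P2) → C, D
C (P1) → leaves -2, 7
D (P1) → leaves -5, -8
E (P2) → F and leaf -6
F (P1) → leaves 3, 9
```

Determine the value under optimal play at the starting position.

C (P1): max(-2, 7) = 7
D (P1): max(-5, -8) = -5
B (P2): min(7, -5) = -5
F (P1): max(3, 9) = 9
E (P2): min(9, -6) = -6
Root (P1): max(-5, -6) = -5

-5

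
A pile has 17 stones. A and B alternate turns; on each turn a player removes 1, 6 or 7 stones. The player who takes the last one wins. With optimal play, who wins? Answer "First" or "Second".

i:   0  1  2  3  4  5  6  7  8  9 10 11 12 13 14 15 16 17
     L  W  L  W  L  W  W  W  W  W  W  W  L  W  L  W  L  W
Position 17 is W, so the first player wins.

First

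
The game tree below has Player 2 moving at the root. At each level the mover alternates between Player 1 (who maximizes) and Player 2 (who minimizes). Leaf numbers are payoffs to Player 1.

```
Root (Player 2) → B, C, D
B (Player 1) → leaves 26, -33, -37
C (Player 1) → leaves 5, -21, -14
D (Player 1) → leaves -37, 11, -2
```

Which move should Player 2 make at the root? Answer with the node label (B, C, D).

C

B (Player 1): max(26, -33, -37) = 26
C (Player 1): max(5, -21, -14) = 5
D (Player 1): max(-37, 11, -2) = 11
Root (Player 2): min(26, 5, 11) = 5
Player 2 picks the child with the lowest value: C (value 5).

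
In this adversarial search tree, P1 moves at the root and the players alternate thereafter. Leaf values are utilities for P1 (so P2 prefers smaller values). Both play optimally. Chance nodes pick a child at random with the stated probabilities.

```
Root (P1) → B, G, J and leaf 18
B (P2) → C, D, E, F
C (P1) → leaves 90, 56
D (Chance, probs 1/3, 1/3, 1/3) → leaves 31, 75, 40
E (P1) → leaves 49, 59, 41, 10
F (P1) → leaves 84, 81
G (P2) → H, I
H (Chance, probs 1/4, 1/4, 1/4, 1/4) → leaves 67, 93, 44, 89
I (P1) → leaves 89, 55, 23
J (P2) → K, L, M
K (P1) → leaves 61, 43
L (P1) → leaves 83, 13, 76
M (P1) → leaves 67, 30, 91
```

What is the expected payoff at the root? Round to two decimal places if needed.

73.25

C (P1): max(90, 56) = 90
D (Chance): 1/3·31 + 1/3·75 + 1/3·40 = 48.67
E (P1): max(49, 59, 41, 10) = 59
F (P1): max(84, 81) = 84
B (P2): min(90, 48.67, 59, 84) = 48.67
H (Chance): 1/4·67 + 1/4·93 + 1/4·44 + 1/4·89 = 73.25
I (P1): max(89, 55, 23) = 89
G (P2): min(73.25, 89) = 73.25
K (P1): max(61, 43) = 61
L (P1): max(83, 13, 76) = 83
M (P1): max(67, 30, 91) = 91
J (P2): min(61, 83, 91) = 61
Root (P1): max(48.67, 73.25, 61, 18) = 73.25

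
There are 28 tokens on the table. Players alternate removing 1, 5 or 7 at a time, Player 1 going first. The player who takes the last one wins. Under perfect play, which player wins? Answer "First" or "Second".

Compute winning (W) and losing (L) positions by backward induction:
i:   0  1  2  3  4  5  6  7  8  9 10 11 12 13 14 15 16 17 18 19 20 21 22 23 24 25 26 27 28
     L  W  L  W  L  W  L  W  L  W  L  W  L  W  L  W  L  W  L  W  L  W  L  W  L  W  L  W  L
Position 28 is L, so the second player wins.

Second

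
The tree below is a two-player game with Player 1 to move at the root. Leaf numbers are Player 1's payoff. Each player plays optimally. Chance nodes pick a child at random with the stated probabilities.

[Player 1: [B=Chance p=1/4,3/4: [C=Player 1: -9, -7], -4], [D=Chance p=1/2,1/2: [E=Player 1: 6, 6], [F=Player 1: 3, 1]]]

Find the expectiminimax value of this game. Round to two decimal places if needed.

C (Player 1): max(-9, -7) = -7
B (Chance): 1/4·-7 + 3/4·-4 = -4.75
E (Player 1): max(6, 6) = 6
F (Player 1): max(3, 1) = 3
D (Chance): 1/2·6 + 1/2·3 = 4.5
Root (Player 1): max(-4.75, 4.5) = 4.5

4.5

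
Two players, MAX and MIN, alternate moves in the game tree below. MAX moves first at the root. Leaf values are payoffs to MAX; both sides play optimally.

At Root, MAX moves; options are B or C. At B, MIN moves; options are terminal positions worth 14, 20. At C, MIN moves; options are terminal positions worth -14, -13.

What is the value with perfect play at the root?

14

B (MIN): min(14, 20) = 14
C (MIN): min(-14, -13) = -14
Root (MAX): max(14, -14) = 14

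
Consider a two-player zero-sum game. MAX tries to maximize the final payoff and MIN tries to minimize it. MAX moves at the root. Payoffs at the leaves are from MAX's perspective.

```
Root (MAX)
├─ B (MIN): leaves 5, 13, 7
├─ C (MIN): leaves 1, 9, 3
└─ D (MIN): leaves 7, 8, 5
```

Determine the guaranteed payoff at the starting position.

5

B (MIN): min(5, 13, 7) = 5
C (MIN): min(1, 9, 3) = 1
D (MIN): min(7, 8, 5) = 5
Root (MAX): max(5, 1, 5) = 5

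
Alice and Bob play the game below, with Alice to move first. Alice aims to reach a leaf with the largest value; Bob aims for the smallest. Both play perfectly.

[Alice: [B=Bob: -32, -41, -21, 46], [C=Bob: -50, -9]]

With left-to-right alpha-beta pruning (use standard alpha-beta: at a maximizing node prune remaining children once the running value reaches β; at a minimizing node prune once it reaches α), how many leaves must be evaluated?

5

B [α=-∞,β=+∞]: v=-41
C [α=-41,β=+∞]: v=-50 after child 1 ≤ α → α-cutoff, skip 1
Root [α=-∞,β=+∞]: v=-41
Leaves evaluated: 5 of 6.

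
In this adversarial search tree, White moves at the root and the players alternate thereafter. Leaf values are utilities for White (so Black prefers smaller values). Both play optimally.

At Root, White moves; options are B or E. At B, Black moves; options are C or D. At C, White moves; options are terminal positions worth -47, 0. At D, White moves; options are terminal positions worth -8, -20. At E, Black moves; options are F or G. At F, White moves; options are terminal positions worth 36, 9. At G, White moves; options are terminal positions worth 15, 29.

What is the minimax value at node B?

C: max(-47, 0) = 0
D: max(-8, -20) = -8
B: min(0, -8) = -8

-8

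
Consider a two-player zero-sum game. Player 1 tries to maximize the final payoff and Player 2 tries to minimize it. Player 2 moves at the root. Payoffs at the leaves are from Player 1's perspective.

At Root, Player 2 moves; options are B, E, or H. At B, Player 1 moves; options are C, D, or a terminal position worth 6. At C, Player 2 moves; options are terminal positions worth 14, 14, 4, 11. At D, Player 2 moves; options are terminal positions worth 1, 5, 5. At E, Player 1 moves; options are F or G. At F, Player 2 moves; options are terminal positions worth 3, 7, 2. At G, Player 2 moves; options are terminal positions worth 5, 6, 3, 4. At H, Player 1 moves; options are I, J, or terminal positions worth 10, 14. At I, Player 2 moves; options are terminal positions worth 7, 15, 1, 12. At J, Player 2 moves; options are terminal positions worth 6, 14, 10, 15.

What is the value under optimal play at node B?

C: min(14, 14, 4, 11) = 4
D: min(1, 5, 5) = 1
B: max(4, 1, 6) = 6

6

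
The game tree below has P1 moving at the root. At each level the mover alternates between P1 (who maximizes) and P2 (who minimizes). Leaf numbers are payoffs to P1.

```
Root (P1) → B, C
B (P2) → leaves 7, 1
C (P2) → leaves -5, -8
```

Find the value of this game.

1

B (P2): min(7, 1) = 1
C (P2): min(-5, -8) = -8
Root (P1): max(1, -8) = 1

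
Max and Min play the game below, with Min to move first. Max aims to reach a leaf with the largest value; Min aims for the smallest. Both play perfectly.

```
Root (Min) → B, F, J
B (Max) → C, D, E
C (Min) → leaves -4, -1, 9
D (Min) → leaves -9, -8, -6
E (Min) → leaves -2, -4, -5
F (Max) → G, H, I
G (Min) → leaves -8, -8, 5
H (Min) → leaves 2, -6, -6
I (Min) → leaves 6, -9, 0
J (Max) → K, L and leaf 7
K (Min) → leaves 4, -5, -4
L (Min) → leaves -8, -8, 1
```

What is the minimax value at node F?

-6

G: min(-8, -8, 5) = -8
H: min(2, -6, -6) = -6
I: min(6, -9, 0) = -9
F: max(-8, -6, -9) = -6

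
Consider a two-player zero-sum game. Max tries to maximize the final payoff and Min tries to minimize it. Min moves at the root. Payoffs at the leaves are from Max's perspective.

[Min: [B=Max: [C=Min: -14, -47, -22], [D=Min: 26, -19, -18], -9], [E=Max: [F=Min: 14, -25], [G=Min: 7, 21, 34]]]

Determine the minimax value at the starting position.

-9

C (Min): min(-14, -47, -22) = -47
D (Min): min(26, -19, -18) = -19
B (Max): max(-47, -19, -9) = -9
F (Min): min(14, -25) = -25
G (Min): min(7, 21, 34) = 7
E (Max): max(-25, 7) = 7
Root (Min): min(-9, 7) = -9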